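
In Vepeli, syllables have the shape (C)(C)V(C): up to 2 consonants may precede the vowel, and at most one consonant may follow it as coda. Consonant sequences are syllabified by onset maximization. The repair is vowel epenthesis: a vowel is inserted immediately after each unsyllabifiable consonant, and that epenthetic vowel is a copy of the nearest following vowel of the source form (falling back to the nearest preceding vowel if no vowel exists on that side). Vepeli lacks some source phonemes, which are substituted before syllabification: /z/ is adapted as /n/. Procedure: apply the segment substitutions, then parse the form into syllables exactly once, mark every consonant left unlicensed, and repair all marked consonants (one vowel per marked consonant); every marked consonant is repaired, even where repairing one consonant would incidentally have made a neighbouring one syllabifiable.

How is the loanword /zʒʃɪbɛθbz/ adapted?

nɪʒʃɪbɛθbɛnɛ

Substitution: /z/ → /n/, giving /nʒʃɪbɛθbn/.
Under (C)(C)V(C), the unsyllabifiable consonants are /n/, /b/, /n/ (at most one coda consonant is licensed; onsets may contain at most 2 consonants).
Epenthesis after each stranded consonant: /n/ → /nɪ/, /b/ → /bɛ/, /n/ → /nɛ/.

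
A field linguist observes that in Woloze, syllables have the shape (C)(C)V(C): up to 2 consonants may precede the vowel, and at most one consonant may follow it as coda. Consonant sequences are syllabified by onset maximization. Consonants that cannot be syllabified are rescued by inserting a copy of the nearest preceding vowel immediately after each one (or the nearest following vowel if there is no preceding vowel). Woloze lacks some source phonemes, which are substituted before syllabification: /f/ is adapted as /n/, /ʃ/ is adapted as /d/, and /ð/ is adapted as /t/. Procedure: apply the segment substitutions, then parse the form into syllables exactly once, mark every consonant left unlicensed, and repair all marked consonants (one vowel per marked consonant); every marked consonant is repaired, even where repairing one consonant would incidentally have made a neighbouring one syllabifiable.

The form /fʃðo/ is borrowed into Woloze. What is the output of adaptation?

Substitution: /f/ → /n/, /ʃ/ → /d/, /ð/ → /t/, giving /ndto/.
Syllabifying with onset maximization leaves /n/ stranded (at most one coda consonant is licensed; onsets may contain at most 2 consonants).
Inserting the epenthetic vowel yields /n/ → /no/.

nodto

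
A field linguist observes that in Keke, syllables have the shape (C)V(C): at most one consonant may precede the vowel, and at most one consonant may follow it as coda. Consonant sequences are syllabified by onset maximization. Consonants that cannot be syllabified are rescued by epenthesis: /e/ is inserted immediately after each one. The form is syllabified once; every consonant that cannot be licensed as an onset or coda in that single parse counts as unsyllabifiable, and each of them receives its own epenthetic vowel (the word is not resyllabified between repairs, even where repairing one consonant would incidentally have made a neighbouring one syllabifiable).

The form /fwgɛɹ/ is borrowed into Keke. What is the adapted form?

fewegɛɹ

Under (C)V(C), the unsyllabifiable consonants are /f/, /w/ (at most one coda consonant is licensed; onsets are limited to one consonant).
Epenthesis after each stranded consonant: /f/ → /fe/, /w/ → /we/.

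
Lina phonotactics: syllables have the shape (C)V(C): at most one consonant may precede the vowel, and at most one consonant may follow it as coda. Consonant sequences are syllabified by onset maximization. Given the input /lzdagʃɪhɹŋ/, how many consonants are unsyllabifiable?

The consonants /l/, /z/, /ɹ/, /ŋ/ cannot be parsed into a legal (C)V(C) syllable (at most one coda consonant is licensed; onsets are limited to one consonant).

4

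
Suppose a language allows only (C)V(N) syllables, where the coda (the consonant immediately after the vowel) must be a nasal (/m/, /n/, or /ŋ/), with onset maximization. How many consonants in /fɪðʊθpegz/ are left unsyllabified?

3

The consonants /θ/, /g/, /z/ cannot be parsed into a legal (C)V(N) syllable (only a nasal (/m/, /n/, or /ŋ/) is licensed in coda position; onsets are limited to one consonant).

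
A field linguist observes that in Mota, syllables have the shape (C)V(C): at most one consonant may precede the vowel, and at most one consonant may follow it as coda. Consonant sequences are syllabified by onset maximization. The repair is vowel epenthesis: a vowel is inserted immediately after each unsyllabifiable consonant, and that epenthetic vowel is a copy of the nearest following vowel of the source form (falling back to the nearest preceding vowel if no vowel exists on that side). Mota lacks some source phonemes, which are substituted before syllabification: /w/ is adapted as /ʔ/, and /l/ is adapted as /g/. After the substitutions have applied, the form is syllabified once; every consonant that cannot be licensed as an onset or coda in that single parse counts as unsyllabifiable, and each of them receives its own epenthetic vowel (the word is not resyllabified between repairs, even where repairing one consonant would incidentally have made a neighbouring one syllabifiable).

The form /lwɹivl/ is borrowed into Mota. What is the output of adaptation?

giʔiɹivgi

Substitution: /l/ → /g/, /w/ → /ʔ/, giving /gʔɹivg/.
The consonants /g/, /ʔ/, /g/ cannot be parsed into a legal (C)V(C) syllable (at most one coda consonant is licensed; onsets are limited to one consonant).
Epenthesis after each stranded consonant: /g/ → /gi/, /ʔ/ → /ʔi/, /g/ → /gi/.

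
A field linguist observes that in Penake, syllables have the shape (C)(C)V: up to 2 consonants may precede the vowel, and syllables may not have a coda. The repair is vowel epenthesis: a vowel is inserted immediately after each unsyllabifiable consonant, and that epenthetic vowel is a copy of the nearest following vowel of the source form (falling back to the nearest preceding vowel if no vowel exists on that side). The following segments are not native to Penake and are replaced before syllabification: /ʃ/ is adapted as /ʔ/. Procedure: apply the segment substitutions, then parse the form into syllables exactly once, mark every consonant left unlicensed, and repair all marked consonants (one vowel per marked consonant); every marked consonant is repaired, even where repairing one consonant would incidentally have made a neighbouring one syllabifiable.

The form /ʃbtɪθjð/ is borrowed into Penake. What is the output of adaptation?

ʔɪbtɪθɪjɪðɪ

Substitution: /ʃ/ → /ʔ/, giving /ʔbtɪθjð/.
The consonants /ʔ/, /θ/, /j/, /ð/ cannot be parsed into a legal (C)(C)V syllable (no codas are permitted; onsets may contain at most 2 consonants).
Epenthesis after each stranded consonant: /ʔ/ → /ʔɪ/, /θ/ → /θɪ/, /j/ → /jɪ/, /ð/ → /ðɪ/.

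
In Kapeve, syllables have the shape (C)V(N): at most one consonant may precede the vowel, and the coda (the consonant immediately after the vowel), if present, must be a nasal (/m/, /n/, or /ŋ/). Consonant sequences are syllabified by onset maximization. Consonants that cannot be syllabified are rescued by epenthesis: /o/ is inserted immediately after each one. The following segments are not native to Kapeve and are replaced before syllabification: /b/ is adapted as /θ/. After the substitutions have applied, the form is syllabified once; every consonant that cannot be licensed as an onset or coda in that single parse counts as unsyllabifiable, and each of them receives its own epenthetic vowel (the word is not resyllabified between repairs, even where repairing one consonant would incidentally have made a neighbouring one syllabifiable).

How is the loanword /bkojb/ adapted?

Substitution: /b/ → /θ/, giving /θkojθ/.
Syllabifying with onset maximization leaves /θ/, /j/, /θ/ stranded (only a nasal (/m/, /n/, or /ŋ/) is licensed in coda position; onsets are limited to one consonant).
Epenthesis after each stranded consonant: /θ/ → /θo/, /j/ → /jo/, /θ/ → /θo/.

θokojoθo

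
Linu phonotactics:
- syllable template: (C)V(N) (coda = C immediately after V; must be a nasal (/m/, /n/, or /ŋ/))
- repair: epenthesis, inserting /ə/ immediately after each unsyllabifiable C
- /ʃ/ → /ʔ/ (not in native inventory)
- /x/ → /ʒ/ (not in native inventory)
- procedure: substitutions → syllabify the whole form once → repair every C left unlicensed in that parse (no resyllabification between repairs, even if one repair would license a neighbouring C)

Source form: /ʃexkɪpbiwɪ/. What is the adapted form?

ʔeʒəkɪpəbiwɪ

Substitution: /ʃ/ → /ʔ/, /x/ → /ʒ/, giving /ʔeʒkɪpbiwɪ/.
Under (C)V(N), the unsyllabifiable consonants are /ʒ/, /p/ (only a nasal (/m/, /n/, or /ŋ/) is licensed in coda position; onsets are limited to one consonant).
Epenthesis after each stranded consonant: /ʒ/ → /ʒə/, /p/ → /pə/.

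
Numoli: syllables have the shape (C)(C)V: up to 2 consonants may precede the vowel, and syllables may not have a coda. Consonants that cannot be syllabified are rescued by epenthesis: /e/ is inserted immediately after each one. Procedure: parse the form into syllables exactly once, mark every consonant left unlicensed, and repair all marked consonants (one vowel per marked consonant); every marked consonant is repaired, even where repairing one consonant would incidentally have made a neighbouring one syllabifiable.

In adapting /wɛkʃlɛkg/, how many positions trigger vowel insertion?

The unsyllabifiable consonants are /k/, /k/, /g/; each receives one epenthetic vowel.

3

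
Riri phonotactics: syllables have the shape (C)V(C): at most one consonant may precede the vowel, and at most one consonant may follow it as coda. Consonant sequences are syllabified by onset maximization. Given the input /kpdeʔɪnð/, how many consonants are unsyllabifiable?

Syllabifying with onset maximization leaves /k/, /p/, /ð/ stranded (at most one coda consonant is licensed; onsets are limited to one consonant).

3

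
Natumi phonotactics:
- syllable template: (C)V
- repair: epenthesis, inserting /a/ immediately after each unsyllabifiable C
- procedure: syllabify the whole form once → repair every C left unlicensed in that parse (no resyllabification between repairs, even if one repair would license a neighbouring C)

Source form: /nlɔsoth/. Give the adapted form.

Under (C)V, the unsyllabifiable consonants are /n/, /t/, /h/ (no codas are permitted; onsets are limited to one consonant).
Each unlicensed consonant becomes the onset of a new syllable: /n/ → /na/, /t/ → /ta/, /h/ → /ha/.

nalɔsotaha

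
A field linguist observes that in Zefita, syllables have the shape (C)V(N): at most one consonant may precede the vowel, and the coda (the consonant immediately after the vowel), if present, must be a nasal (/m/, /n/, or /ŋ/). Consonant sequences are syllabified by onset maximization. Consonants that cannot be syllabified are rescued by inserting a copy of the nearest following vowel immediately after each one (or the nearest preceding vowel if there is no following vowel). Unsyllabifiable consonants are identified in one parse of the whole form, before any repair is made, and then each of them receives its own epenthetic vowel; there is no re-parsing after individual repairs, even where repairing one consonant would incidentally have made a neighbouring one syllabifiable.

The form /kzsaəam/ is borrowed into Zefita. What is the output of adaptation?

Syllabifying with onset maximization leaves /k/, /z/ stranded (only a nasal (/m/, /n/, or /ŋ/) is licensed in coda position; onsets are limited to one consonant).
Epenthesis after each stranded consonant: /k/ → /ka/, /z/ → /za/.

kazasaəam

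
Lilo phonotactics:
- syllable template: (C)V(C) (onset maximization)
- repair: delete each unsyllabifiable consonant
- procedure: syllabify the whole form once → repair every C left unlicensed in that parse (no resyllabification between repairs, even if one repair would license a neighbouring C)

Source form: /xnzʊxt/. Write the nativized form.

Syllabifying with onset maximization leaves /x/, /n/, /t/ stranded (at most one coda consonant is licensed; onsets are limited to one consonant).
Each unlicensed consonant is deleted: /x/, /n/, /t/.

zʊx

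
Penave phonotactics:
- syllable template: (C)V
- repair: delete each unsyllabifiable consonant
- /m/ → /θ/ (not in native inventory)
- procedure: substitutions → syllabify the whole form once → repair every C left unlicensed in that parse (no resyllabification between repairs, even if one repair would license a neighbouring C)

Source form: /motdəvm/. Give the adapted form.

Substitution: /m/ → /θ/, giving /θotdəvθ/.
The consonants /t/, /v/, /θ/ cannot be parsed into a legal (C)V syllable (no codas are permitted; onsets are limited to one consonant).
Each unlicensed consonant is deleted: /t/, /v/, /θ/.

θodə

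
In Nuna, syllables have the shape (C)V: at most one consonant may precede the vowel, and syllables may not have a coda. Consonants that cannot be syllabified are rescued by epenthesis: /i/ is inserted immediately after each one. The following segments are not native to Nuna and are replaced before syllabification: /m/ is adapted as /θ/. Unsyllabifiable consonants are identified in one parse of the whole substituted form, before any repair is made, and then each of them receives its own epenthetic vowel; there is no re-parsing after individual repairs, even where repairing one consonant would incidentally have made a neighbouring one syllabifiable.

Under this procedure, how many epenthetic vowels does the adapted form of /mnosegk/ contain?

3

After substitution the input is /θnosegk/.
The unsyllabifiable consonants are /θ/, /g/, /k/; each receives one epenthetic vowel.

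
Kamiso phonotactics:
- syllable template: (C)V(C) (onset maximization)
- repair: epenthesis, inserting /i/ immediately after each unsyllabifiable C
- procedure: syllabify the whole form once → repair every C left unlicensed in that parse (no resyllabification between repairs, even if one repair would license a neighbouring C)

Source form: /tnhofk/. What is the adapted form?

Under (C)V(C), the unsyllabifiable consonants are /t/, /n/, /k/ (at most one coda consonant is licensed; onsets are limited to one consonant).
Epenthesis after each stranded consonant: /t/ → /ti/, /n/ → /ni/, /k/ → /ki/.

tinihofki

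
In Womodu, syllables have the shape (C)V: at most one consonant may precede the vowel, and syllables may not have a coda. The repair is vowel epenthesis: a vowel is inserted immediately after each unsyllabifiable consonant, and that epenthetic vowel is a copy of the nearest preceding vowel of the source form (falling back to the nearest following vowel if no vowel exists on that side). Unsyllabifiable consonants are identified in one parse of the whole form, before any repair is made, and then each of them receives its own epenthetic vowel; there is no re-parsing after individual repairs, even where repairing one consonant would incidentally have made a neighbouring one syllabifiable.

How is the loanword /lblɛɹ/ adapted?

The consonants /l/, /b/, /ɹ/ cannot be parsed into a legal (C)V syllable (no codas are permitted; onsets are limited to one consonant).
Epenthesis after each stranded consonant: /l/ → /lɛ/, /b/ → /bɛ/, /ɹ/ → /ɹɛ/.

lɛbɛlɛɹɛ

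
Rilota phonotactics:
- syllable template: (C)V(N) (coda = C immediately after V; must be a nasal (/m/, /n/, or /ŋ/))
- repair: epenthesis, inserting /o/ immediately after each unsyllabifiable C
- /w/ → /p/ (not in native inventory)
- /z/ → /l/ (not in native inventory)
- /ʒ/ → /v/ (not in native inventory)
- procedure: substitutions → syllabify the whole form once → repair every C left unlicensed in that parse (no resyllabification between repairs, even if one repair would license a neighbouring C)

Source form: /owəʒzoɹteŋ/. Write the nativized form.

Substitution: /w/ → /p/, /ʒ/ → /v/, /z/ → /l/, giving /opəvloɹteŋ/.
Syllabifying with onset maximization leaves /v/, /ɹ/ stranded (only a nasal (/m/, /n/, or /ŋ/) is licensed in coda position; onsets are limited to one consonant).
Epenthesis after each stranded consonant: /v/ → /vo/, /ɹ/ → /ɹo/.

opəvoloɹoteŋ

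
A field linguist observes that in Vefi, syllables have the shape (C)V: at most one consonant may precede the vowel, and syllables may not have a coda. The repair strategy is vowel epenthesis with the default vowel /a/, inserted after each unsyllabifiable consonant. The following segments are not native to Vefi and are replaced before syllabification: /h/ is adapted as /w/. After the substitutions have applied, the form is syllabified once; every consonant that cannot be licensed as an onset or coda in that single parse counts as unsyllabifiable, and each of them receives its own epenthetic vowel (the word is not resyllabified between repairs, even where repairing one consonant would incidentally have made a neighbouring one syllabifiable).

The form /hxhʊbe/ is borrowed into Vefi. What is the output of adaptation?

waxawʊbe

Substitution: /h/ → /w/, giving /wxwʊbe/.
Syllabifying with onset maximization leaves /w/, /x/ stranded (no codas are permitted; onsets are limited to one consonant).
Epenthesis after each stranded consonant: /w/ → /wa/, /x/ → /xa/.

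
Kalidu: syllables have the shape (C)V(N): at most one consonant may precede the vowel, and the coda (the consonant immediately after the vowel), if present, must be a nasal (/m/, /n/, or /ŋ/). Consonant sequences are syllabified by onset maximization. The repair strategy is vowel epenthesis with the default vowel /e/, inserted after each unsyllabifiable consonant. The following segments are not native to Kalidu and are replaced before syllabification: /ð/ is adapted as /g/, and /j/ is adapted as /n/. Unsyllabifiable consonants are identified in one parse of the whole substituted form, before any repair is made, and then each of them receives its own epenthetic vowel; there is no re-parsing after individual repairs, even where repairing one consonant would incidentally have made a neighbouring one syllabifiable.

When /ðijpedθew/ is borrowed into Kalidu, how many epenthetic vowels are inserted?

After substitution the input is /ginpedθew/.
The unsyllabifiable consonants are /d/, /w/; each receives one epenthetic vowel.

2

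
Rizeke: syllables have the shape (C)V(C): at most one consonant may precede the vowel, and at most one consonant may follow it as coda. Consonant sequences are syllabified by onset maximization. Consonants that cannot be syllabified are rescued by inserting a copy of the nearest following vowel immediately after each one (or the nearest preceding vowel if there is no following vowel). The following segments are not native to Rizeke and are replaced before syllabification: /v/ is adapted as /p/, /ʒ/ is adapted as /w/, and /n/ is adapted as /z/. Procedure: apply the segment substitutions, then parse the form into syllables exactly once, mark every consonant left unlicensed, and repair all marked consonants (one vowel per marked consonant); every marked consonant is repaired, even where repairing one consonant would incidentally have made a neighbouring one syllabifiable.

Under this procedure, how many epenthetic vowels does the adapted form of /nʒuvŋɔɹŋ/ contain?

After substitution the input is /zwupŋɔɹŋ/.
The unsyllabifiable consonants are /z/, /ŋ/; each receives one epenthetic vowel.

2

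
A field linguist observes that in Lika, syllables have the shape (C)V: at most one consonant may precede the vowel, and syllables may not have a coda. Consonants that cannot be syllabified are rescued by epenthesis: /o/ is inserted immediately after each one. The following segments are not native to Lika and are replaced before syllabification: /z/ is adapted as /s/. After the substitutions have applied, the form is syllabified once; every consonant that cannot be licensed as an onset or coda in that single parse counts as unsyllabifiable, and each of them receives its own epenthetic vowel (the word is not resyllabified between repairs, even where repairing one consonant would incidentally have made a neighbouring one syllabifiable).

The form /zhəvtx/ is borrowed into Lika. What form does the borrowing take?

sohəvotoxo

Substitution: /z/ → /s/, giving /shəvtx/.
Under (C)V, the unsyllabifiable consonants are /s/, /v/, /t/, /x/ (no codas are permitted; onsets are limited to one consonant).
Inserting the epenthetic vowel yields /s/ → /so/, /v/ → /vo/, /t/ → /to/, /x/ → /xo/.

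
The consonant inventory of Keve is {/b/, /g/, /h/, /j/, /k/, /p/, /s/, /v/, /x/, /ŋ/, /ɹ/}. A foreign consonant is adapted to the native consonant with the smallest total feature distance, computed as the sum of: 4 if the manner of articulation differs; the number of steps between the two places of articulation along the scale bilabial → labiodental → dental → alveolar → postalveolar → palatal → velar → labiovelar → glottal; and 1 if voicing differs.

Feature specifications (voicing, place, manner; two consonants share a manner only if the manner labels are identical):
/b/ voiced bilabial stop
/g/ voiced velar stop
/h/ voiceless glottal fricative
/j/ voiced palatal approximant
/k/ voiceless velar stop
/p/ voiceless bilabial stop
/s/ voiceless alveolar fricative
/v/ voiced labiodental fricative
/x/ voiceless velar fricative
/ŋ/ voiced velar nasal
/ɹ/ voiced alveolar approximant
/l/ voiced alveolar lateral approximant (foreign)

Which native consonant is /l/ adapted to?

ɹ

/ɹ/ is closest: manner differs (lateral approximant→approximant, +4), place distance 0 (alveolar→alveolar), same voicing; total 4. Next closest is /s/ at distance 5.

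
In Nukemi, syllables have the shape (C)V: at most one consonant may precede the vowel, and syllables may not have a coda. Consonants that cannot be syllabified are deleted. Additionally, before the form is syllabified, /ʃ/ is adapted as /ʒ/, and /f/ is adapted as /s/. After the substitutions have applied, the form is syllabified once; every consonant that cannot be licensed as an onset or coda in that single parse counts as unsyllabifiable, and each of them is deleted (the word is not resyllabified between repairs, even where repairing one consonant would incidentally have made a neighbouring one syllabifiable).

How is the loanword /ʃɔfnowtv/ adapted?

Substitution: /ʃ/ → /ʒ/, /f/ → /s/, giving /ʒɔsnowtv/.
Syllabifying with onset maximization leaves /s/, /w/, /t/, /v/ stranded (no codas are permitted; onsets are limited to one consonant).
Deleting the stranded consonants removes /s/, /w/, /t/, /v/.

ʒɔno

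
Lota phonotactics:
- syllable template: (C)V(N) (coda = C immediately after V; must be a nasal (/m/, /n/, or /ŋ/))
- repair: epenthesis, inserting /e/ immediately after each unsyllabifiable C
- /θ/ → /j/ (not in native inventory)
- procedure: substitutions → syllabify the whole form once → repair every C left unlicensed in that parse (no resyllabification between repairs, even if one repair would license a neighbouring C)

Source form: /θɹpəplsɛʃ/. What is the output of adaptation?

jeɹepəpelesɛʃe

Substitution: /θ/ → /j/, giving /jɹpəplsɛʃ/.
Syllabifying with onset maximization leaves /j/, /ɹ/, /p/, /l/, /ʃ/ stranded (only a nasal (/m/, /n/, or /ŋ/) is licensed in coda position; onsets are limited to one consonant).
Inserting the epenthetic vowel yields /j/ → /je/, /ɹ/ → /ɹe/, /p/ → /pe/, /l/ → /le/, /ʃ/ → /ʃe/.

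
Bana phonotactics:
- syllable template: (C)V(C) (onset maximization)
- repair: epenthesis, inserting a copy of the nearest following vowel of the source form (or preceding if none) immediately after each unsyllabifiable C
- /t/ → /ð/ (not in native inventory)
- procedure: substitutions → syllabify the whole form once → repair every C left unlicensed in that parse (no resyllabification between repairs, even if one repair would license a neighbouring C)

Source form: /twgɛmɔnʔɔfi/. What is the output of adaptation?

Substitution: /t/ → /ð/, giving /ðwgɛmɔnʔɔfi/.
Under (C)V(C), the unsyllabifiable consonants are /ð/, /w/ (at most one coda consonant is licensed; onsets are limited to one consonant).
Each unlicensed consonant becomes the onset of a new syllable: /ð/ → /ðɛ/, /w/ → /wɛ/.

ðɛwɛgɛmɔnʔɔfi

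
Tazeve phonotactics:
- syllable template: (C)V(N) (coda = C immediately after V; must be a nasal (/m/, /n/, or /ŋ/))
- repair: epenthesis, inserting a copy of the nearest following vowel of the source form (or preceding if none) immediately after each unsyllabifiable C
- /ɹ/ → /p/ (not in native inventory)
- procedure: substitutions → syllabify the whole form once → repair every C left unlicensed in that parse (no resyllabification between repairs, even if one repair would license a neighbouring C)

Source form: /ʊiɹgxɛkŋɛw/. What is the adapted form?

Substitution: /ɹ/ → /p/, giving /ʊipgxɛkŋɛw/.
Under (C)V(N), the unsyllabifiable consonants are /p/, /g/, /k/, /w/ (only a nasal (/m/, /n/, or /ŋ/) is licensed in coda position; onsets are limited to one consonant).
Each unlicensed consonant becomes the onset of a new syllable: /p/ → /pɛ/, /g/ → /gɛ/, /k/ → /kɛ/, /w/ → /wɛ/.

ʊipɛgɛxɛkɛŋɛwɛ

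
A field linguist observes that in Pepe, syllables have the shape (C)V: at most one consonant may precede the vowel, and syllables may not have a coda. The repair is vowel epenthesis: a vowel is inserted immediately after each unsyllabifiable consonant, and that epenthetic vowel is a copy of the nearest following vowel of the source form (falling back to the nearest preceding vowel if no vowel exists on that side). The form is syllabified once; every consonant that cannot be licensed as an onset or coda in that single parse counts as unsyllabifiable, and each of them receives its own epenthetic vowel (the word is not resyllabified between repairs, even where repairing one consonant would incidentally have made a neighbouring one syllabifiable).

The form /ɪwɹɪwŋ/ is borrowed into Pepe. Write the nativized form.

Syllabifying with onset maximization leaves /w/, /w/, /ŋ/ stranded (no codas are permitted; onsets are limited to one consonant).
Each unlicensed consonant becomes the onset of a new syllable: /w/ → /wɪ/, /w/ → /wɪ/, /ŋ/ → /ŋɪ/.

ɪwɪɹɪwɪŋɪ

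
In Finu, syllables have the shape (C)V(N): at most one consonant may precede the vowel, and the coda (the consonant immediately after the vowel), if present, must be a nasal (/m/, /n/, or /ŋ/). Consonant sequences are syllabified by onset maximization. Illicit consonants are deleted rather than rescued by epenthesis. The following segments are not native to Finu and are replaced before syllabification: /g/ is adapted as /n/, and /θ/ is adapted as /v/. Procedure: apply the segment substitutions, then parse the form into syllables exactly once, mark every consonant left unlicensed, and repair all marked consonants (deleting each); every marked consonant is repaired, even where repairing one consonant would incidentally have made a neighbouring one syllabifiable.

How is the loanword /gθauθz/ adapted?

vau

Substitution: /g/ → /n/, /θ/ → /v/, giving /nvauvz/.
Syllabifying with onset maximization leaves /n/, /v/, /z/ stranded (only a nasal (/m/, /n/, or /ŋ/) is licensed in coda position; onsets are limited to one consonant).
Deletion applies to /n/, /v/, /z/.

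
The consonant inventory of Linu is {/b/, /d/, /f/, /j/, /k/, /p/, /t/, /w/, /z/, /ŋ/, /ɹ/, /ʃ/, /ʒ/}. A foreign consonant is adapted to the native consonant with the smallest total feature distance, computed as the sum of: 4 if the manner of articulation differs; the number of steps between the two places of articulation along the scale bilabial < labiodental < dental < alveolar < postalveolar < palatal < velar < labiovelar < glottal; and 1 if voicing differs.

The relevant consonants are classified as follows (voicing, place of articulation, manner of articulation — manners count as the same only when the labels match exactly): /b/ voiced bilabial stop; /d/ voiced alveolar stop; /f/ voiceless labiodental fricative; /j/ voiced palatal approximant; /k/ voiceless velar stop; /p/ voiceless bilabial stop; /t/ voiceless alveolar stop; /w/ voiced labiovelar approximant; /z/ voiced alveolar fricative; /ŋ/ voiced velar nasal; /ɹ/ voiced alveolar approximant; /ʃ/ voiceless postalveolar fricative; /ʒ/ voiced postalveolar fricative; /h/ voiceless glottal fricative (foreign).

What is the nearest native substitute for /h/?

/ʃ/ is closest: same manner (fricative), place distance 4 (glottal→postalveolar), same voicing; total 4. Next closest is /ʒ/ at distance 5.

ʃ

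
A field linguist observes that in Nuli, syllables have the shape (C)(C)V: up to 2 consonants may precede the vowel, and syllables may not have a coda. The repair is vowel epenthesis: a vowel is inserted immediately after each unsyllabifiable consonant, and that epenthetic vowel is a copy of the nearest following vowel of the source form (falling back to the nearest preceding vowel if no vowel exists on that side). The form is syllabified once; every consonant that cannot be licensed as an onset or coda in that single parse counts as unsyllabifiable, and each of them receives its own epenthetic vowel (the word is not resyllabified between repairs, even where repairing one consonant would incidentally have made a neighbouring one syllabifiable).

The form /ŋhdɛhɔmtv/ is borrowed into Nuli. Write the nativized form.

ŋɛhdɛhɔmɔtɔvɔ

The consonants /ŋ/, /m/, /t/, /v/ cannot be parsed into a legal (C)(C)V syllable (no codas are permitted; onsets may contain at most 2 consonants).
Inserting the epenthetic vowel yields /ŋ/ → /ŋɛ/, /m/ → /mɔ/, /t/ → /tɔ/, /v/ → /vɔ/.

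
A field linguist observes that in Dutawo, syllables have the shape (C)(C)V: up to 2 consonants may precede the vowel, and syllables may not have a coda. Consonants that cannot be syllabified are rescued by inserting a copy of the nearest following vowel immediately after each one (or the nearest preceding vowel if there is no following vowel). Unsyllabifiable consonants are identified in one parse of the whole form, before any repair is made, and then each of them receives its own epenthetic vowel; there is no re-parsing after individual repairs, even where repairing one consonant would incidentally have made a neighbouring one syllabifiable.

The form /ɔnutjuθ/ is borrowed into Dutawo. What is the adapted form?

ɔnutjuθu

Under (C)(C)V, the unsyllabifiable consonants are /θ/ (no codas are permitted; onsets may contain at most 2 consonants).
Epenthesis after each stranded consonant: /θ/ → /θu/.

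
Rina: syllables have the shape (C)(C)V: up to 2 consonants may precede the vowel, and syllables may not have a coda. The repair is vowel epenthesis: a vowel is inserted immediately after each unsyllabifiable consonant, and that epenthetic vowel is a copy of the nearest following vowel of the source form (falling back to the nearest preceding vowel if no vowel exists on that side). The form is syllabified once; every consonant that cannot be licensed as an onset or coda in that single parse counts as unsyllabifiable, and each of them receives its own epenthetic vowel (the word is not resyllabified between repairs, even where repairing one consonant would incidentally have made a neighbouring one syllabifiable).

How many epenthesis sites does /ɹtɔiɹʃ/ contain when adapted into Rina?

The unsyllabifiable consonants are /ɹ/, /ʃ/; each receives one epenthetic vowel.

2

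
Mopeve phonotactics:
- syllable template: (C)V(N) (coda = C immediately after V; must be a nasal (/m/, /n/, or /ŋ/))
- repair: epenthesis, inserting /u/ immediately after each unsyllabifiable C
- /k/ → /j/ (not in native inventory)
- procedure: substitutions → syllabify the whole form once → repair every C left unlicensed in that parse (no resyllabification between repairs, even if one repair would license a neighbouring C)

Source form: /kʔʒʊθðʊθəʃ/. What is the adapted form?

Substitution: /k/ → /j/, giving /jʔʒʊθðʊθəʃ/.
Under (C)V(N), the unsyllabifiable consonants are /j/, /ʔ/, /θ/, /ʃ/ (only a nasal (/m/, /n/, or /ŋ/) is licensed in coda position; onsets are limited to one consonant).
Each unlicensed consonant becomes the onset of a new syllable: /j/ → /ju/, /ʔ/ → /ʔu/, /θ/ → /θu/, /ʃ/ → /ʃu/.

juʔuʒʊθuðʊθəʃu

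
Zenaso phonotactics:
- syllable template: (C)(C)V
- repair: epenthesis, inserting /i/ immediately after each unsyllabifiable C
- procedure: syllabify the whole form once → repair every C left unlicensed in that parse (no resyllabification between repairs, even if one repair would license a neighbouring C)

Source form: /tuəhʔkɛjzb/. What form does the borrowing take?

The consonants /h/, /j/, /z/, /b/ cannot be parsed into a legal (C)(C)V syllable (no codas are permitted; onsets may contain at most 2 consonants).
Inserting the epenthetic vowel yields /h/ → /hi/, /j/ → /ji/, /z/ → /zi/, /b/ → /bi/.

tuəhiʔkɛjizibi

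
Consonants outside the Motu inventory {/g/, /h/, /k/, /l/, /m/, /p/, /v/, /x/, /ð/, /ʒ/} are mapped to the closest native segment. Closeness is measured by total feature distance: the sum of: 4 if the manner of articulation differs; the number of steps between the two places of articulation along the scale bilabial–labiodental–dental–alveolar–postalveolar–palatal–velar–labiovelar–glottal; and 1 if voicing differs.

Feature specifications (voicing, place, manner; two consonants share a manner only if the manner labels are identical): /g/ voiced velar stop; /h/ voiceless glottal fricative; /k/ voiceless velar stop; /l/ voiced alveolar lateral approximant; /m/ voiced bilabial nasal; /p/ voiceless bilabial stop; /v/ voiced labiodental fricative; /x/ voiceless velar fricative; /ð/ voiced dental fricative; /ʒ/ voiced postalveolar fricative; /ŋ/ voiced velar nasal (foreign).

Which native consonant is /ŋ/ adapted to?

/g/ is closest: manner differs (nasal→stop, +4), place distance 0 (velar→velar), same voicing; total 4. Next closest is /k/ at distance 5.

g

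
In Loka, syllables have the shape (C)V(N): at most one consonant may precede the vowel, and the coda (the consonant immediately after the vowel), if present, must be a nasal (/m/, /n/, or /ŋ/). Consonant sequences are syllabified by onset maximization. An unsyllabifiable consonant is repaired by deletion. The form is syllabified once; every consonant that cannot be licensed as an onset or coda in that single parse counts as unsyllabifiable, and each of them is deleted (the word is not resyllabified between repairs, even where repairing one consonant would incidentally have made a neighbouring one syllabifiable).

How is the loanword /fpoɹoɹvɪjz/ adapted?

The consonants /f/, /ɹ/, /j/, /z/ cannot be parsed into a legal (C)V(N) syllable (only a nasal (/m/, /n/, or /ŋ/) is licensed in coda position; onsets are limited to one consonant).
Deleting the stranded consonants removes /f/, /ɹ/, /j/, /z/.

poɹovɪ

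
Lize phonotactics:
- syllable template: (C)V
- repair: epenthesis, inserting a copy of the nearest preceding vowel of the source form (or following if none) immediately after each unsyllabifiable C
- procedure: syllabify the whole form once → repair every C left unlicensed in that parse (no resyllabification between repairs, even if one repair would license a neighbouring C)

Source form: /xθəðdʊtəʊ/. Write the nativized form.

xəθəðədʊtəʊ

The consonants /x/, /ð/ cannot be parsed into a legal (C)V syllable (no codas are permitted; onsets are limited to one consonant).
Epenthesis after each stranded consonant: /x/ → /xə/, /ð/ → /ðə/.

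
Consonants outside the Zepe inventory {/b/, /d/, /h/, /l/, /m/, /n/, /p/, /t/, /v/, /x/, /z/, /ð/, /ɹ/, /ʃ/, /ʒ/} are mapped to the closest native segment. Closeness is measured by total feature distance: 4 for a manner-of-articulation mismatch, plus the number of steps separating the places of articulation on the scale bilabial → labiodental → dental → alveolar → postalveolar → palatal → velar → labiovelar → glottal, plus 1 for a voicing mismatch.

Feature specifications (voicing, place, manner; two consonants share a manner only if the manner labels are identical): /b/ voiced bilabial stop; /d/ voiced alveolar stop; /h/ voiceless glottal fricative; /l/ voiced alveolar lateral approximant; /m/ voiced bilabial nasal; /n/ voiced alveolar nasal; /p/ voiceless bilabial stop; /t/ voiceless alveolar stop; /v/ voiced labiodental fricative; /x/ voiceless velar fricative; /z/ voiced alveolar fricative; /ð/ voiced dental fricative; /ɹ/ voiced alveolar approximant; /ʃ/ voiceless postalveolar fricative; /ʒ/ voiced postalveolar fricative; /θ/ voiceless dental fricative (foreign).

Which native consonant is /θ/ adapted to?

ð

/ð/ is closest: same manner (fricative), place distance 0 (dental→dental), voicing differs (+1); total 1. Next closest is /v/ at distance 2.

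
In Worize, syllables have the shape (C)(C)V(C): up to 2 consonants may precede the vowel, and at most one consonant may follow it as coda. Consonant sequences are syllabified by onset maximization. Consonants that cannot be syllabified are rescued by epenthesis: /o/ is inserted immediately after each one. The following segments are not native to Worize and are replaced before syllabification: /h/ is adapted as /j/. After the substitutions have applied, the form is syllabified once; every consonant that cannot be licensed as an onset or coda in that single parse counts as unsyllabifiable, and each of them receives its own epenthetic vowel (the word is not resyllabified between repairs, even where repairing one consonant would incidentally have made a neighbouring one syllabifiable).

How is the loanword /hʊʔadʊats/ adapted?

Substitution: /h/ → /j/, giving /jʊʔadʊats/.
Under (C)(C)V(C), the unsyllabifiable consonants are /s/ (at most one coda consonant is licensed; onsets may contain at most 2 consonants).
Each unlicensed consonant becomes the onset of a new syllable: /s/ → /so/.

jʊʔadʊatso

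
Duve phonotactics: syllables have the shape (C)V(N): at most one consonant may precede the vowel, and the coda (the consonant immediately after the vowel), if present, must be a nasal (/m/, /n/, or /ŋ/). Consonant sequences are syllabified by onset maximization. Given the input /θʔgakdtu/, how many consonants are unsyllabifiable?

4

Syllabifying with onset maximization leaves /θ/, /ʔ/, /k/, /d/ stranded (only a nasal (/m/, /n/, or /ŋ/) is licensed in coda position; onsets are limited to one consonant).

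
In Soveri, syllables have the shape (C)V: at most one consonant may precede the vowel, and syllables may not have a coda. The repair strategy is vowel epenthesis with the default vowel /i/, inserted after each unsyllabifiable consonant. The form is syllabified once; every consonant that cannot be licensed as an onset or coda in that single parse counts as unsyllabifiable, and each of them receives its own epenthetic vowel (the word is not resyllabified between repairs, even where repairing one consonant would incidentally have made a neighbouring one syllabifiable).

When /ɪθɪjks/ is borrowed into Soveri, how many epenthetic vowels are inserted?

3

The unsyllabifiable consonants are /j/, /k/, /s/; each receives one epenthetic vowel.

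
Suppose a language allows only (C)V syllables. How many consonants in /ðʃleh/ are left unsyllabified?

Under (C)V, the unsyllabifiable consonants are /ð/, /ʃ/, /h/ (no codas are permitted; onsets are limited to one consonant).

3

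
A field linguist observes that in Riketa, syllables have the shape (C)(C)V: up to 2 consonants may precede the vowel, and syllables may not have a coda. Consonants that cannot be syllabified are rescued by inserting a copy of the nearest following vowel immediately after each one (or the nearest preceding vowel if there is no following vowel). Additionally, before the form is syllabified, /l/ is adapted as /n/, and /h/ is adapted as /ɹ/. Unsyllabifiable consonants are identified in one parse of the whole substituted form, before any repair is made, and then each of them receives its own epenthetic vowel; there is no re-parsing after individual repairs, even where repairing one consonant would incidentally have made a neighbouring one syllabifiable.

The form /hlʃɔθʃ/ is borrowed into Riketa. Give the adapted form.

ɹɔnʃɔθɔʃɔ

Substitution: /h/ → /ɹ/, /l/ → /n/, giving /ɹnʃɔθʃ/.
Under (C)(C)V, the unsyllabifiable consonants are /ɹ/, /θ/, /ʃ/ (no codas are permitted; onsets may contain at most 2 consonants).
Inserting the epenthetic vowel yields /ɹ/ → /ɹɔ/, /θ/ → /θɔ/, /ʃ/ → /ʃɔ/.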